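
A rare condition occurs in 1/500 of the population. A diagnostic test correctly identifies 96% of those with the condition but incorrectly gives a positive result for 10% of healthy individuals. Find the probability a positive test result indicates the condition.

Let D = the rare event, + = positive/flagged.
P(D) = 1/500
P(+|D) = 96/100 = 24/25
P(+|D') = 10/100 = 1/10
P(+) = P(+|D)P(D) + P(+|D')P(D')
     = \frac{24}{25} × \frac{1}{500} + \frac{1}{10} × \frac{499}{500}
     = \frac{2543}{25000}
P(D|+) = P(+|D)P(D)/P(+) = \frac{48}{2543}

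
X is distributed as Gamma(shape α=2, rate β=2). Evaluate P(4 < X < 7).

P(4 < X < 7) = ∫_{4}^{7} f(x) dx
where f(x) = 4 x e^{- 2 x}
= \frac{3 \left(-5 + 3 e^{6}\right)}{e^{14}}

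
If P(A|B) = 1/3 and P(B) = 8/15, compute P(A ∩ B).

By definition, P(A|B) = P(A ∩ B) / P(B)
So P(A ∩ B) = P(A|B) × P(B)
= 1/3 × 8/15
= 8/45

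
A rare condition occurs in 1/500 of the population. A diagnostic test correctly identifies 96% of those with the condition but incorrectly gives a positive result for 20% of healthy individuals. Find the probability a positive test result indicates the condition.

Let D = the rare event, + = positive/flagged.
P(D) = 1/500
P(+|D) = 96/100 = 24/25
P(+|D') = 20/100 = 1/5
P(+) = P(+|D)P(D) + P(+|D')P(D')
     = \frac{24}{25} × \frac{1}{500} + \frac{1}{5} × \frac{499}{500}
     = \frac{2519}{12500}
P(D|+) = P(+|D)P(D)/P(+) = \frac{24}{2519}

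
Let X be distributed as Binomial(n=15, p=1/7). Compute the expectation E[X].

For X ~ Binomial(n=15, p=1/7), the expected value is:
E[X] = \frac{15}{7}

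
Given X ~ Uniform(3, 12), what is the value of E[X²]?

Using the identity E[X²] = Var(X) + (E[X])²:
E[X] = \frac{15}{2}
Var(X) = \frac{27}{4}
E[X²] = \frac{27}{4} + (\frac{15}{2})²
= 63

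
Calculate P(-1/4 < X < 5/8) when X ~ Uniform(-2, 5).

P(-1/4 < X < 5/8) = ∫_{-1/4}^{5/8} f(x) dx
where f(x) = \frac{1}{7}
= \frac{1}{8}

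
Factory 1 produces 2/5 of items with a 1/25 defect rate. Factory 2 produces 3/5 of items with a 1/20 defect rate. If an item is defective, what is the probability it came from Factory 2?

Using Bayes' theorem:
P(F1) = 2/5, P(D|F1) = 1/25
P(F2) = 3/5, P(D|F2) = 1/20
P(D) = P(D|F1)P(F1) + P(D|F2)P(F2)
     = \frac{23}{500}
P(F2|D) = P(D|F2)P(F2) / P(D)
= \frac{15}{23}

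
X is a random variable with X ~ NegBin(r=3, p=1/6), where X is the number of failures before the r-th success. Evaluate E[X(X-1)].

E[X(X-1)] = E[X² - X] = E[X²] - E[X]
E[X] = 15
E[X²] = Var(X) + (E[X])² = 90 + (15)² = 315
E[X(X-1)] = 315 - 15 = 300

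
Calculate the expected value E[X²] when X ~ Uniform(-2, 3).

Using the identity E[X²] = Var(X) + (E[X])²:
E[X] = \frac{1}{2}
Var(X) = \frac{25}{12}
E[X²] = \frac{25}{12} + (\frac{1}{2})²
= \frac{7}{3}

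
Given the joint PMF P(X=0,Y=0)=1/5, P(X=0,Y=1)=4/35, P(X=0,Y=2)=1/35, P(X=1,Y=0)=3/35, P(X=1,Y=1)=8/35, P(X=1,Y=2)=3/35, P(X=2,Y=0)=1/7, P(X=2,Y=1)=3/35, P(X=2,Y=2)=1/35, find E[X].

First find marginal of X:
P(X=0) = 12/35
P(X=1) = 2/5
P(X=2) = 9/35
E[X] = 0 × 12/35 + 1 × 2/5 + 2 × 9/35 = 32/35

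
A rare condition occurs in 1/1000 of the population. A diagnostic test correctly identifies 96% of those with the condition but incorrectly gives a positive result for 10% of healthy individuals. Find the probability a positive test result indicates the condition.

Let D = the rare event, + = positive/flagged.
P(D) = 1/1000
P(+|D) = 96/100 = 24/25
P(+|D') = 10/100 = 1/10
P(+) = P(+|D)P(D) + P(+|D')P(D')
     = \frac{24}{25} × \frac{1}{1000} + \frac{1}{10} × \frac{999}{1000}
     = \frac{5043}{50000}
P(D|+) = P(+|D)P(D)/P(+) = \frac{16}{1681}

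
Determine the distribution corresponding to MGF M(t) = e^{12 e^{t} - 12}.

The MGF M(t) = e^{12 e^{t} - 12} is the standard form for the Poisson distribution.
Comparing with the known MGF formula identifies: Poisson(λ=12)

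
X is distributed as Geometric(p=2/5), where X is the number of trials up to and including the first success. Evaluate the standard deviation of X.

For X ~ Geometric(p=2/5), where X is the number of trials up to and including the first success:
Var(X) = \frac{15}{4}
SD(X) = √(Var(X)) = √(\frac{15}{4}) = \frac{\sqrt{15}}{2}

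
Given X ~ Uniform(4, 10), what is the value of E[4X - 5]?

For X ~ Uniform(4, 10):
E[X] = 7
E[4X - 5] = 4 × E[X] - 5 = 23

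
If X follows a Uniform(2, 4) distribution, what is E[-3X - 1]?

For X ~ Uniform(2, 4):
E[X] = 3
E[-3X - 1] = -3 × E[X] - 1 = -10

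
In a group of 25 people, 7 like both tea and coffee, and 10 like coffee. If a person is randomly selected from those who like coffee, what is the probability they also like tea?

P(A ∩ B) = 7/25
P(B) = 10/25 = 2/5
P(A|B) = P(A ∩ B) / P(B) = (7/25) / (2/5) = 7/10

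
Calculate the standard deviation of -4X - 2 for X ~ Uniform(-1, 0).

For X ~ Uniform(-1, 0):
Var(X) = \frac{1}{12}
SD(X) = √(Var(X)) = √(\frac{1}{12}) = \frac{\sqrt{3}}{6}
SD(-4X - 2) = |-4| × SD(X) = 4 × \frac{\sqrt{3}}{6} = \frac{2 \sqrt{3}}{3}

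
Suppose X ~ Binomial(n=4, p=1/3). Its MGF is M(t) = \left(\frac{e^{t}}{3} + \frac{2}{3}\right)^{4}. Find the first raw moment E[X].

To find E[X], compute M^(1)(0):
M^(1)(t) = \frac{4 \left(\frac{e^{t}}{3} + \frac{2}{3}\right)^{3} e^{t}}{3}
M^(1)(0) = \frac{4}{3}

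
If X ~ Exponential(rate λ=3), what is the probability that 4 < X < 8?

P(4 < X < 8) = ∫_{4}^{8} f(x) dx
where f(x) = 3 e^{- 3 x}
= - \frac{1 - e^{12}}{e^{24}}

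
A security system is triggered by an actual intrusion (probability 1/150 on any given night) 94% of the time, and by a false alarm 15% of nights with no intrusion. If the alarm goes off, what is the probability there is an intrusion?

Let D = the rare event, + = positive/flagged.
P(D) = 1/150
P(+|D) = 94/100 = 47/50
P(+|D') = 15/100 = 3/20
P(+) = P(+|D)P(D) + P(+|D')P(D')
     = \frac{47}{50} × \frac{1}{150} + \frac{3}{20} × \frac{149}{150}
     = \frac{2329}{15000}
P(D|+) = P(+|D)P(D)/P(+) = \frac{94}{2329}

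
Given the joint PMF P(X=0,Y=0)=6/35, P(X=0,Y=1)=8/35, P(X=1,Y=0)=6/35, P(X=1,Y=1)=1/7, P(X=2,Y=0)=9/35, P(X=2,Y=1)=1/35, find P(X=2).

P(X=2) = P(X=2,Y=0) + P(X=2,Y=1)
= 9/35 + 1/35
= 2/7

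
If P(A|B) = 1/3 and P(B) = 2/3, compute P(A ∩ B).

By definition, P(A|B) = P(A ∩ B) / P(B)
So P(A ∩ B) = P(A|B) × P(B)
= 1/3 × 2/3
= 2/9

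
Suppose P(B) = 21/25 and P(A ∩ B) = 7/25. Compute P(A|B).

P(A|B) = P(A ∩ B) / P(B)
= (7/25) / (21/25)
= 1/3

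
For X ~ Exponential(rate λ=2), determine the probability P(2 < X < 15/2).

P(2 < X < 15/2) = ∫_{2}^{15/2} f(x) dx
where f(x) = 2 e^{- 2 x}
= - \frac{1 - e^{11}}{e^{15}}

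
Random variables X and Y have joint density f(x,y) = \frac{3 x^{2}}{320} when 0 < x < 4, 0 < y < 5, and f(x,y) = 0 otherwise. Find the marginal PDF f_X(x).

f_X(x) = ∫_0^5 f(x,y) dy
= ∫_0^5 \frac{3 x^{2}}{320} dy
= \frac{3 x^{2}}{64} for 0 < x < 4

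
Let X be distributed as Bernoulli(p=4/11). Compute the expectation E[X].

For X ~ Bernoulli(p=4/11), the expected value is:
E[X] = \frac{4}{11}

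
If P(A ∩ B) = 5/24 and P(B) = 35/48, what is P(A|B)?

P(A|B) = P(A ∩ B) / P(B)
= (5/24) / (35/48)
= 2/7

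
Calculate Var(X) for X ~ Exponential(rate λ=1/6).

For X ~ Exponential(rate λ=1/6):
Var(X) = 36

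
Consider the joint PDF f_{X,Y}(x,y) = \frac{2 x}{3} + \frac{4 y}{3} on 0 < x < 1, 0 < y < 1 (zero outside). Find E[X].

E[X] = ∫_0^1 ∫_0^1 x × f(x,y) dy dx
= ∫_0^1 ∫_0^1 x × (\frac{2 x}{3} + \frac{4 y}{3}) dy dx
= \frac{5}{9}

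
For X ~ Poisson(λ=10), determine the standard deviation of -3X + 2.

For X ~ Poisson(λ=10):
Var(X) = 10
SD(X) = √(Var(X)) = √(10) = \sqrt{10}
SD(-3X + 2) = |-3| × SD(X) = 3 × \sqrt{10} = 3 \sqrt{10}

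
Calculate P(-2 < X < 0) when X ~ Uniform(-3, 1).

P(-2 < X < 0) = ∫_{-2}^{0} f(x) dx
where f(x) = \frac{1}{4}
= \frac{1}{2}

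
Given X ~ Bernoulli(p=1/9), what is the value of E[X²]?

Using the identity E[X²] = Var(X) + (E[X])²:
E[X] = \frac{1}{9}
Var(X) = \frac{8}{81}
E[X²] = \frac{8}{81} + (\frac{1}{9})²
= \frac{1}{9}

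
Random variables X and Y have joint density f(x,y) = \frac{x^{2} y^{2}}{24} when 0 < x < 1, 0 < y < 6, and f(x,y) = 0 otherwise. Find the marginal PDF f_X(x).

f_X(x) = ∫_0^6 f(x,y) dy
= ∫_0^6 \frac{x^{2} y^{2}}{24} dy
= 3 x^{2} for 0 < x < 1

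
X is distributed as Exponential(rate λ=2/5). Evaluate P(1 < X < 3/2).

P(1 < X < 3/2) = ∫_{1}^{3/2} f(x) dx
where f(x) = \frac{2 e^{- \frac{2 x}{5}}}{5}
= - \frac{1 - e^{\frac{1}{5}}}{e^{\frac{3}{5}}}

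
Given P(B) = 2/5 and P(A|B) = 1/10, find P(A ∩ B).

By definition, P(A|B) = P(A ∩ B) / P(B)
So P(A ∩ B) = P(A|B) × P(B)
= 1/10 × 2/5
= 1/25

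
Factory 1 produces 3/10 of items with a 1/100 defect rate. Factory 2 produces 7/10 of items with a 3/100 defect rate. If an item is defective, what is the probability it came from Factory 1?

Using Bayes' theorem:
P(F1) = 3/10, P(D|F1) = 1/100
P(F2) = 7/10, P(D|F2) = 3/100
P(D) = P(D|F1)P(F1) + P(D|F2)P(F2)
     = \frac{3}{125}
P(F1|D) = P(D|F1)P(F1) / P(D)
= \frac{1}{8}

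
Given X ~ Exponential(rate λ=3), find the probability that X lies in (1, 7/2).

P(1 < X < 7/2) = ∫_{1}^{7/2} f(x) dx
where f(x) = 3 e^{- 3 x}
= - \frac{1}{e^{\frac{21}{2}}} + e^{-3}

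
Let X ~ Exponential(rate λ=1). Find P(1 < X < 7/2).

P(1 < X < 7/2) = ∫_{1}^{7/2} f(x) dx
where f(x) = e^{- x}
= - \frac{1}{e^{\frac{7}{2}}} + e^{-1}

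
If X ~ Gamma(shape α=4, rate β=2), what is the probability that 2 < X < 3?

P(2 < X < 3) = ∫_{2}^{3} f(x) dx
where f(x) = \frac{8 x^{3} e^{- 2 x}}{3}
= \frac{-183 + 71 e^{2}}{3 e^{6}}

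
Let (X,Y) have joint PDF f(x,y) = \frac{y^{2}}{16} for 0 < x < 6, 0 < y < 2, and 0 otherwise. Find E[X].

f_X(x) = ∫_0^2 \frac{y^{2}}{16} dy = \frac{1}{6}
E[X] = ∫_0^6 x × (\frac{1}{6}) dx = 3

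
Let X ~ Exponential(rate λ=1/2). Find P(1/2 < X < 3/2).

P(1/2 < X < 3/2) = ∫_{1/2}^{3/2} f(x) dx
where f(x) = \frac{e^{- \frac{x}{2}}}{2}
= - \frac{1 - e^{\frac{1}{2}}}{e^{\frac{3}{4}}}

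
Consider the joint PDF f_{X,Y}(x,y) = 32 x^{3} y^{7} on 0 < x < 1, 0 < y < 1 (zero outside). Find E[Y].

E[Y] = ∫_0^1 ∫_0^1 y × f(x,y) dx dy
= \frac{8}{9}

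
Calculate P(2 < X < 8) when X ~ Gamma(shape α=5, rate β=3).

P(2 < X < 8) = ∫_{2}^{8} f(x) dx
where f(x) = \frac{81 x^{4} e^{- 3 x}}{8}
= \frac{-16441 + 115 e^{18}}{e^{24}}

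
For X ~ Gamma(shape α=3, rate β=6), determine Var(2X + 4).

For X ~ Gamma(shape α=3, rate β=6):
Var(X) = \frac{1}{12}
Var(2X + 4) = (2)² × Var(X) = 4 × \frac{1}{12} = \frac{1}{3}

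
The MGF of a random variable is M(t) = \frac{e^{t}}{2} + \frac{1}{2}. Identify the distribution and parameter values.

The MGF M(t) = \frac{e^{t}}{2} + \frac{1}{2} is the standard form for the Bernoulli distribution.
Comparing with the known MGF formula identifies: Bernoulli(p=1/2)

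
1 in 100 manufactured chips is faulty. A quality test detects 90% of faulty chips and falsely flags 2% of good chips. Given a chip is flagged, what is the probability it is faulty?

Let D = the rare event, + = positive/flagged.
P(D) = 1/100
P(+|D) = 90/100 = 9/10
P(+|D') = 2/100 = 1/50
P(+) = P(+|D)P(D) + P(+|D')P(D')
     = \frac{9}{10} × \frac{1}{100} + \frac{1}{50} × \frac{99}{100}
     = \frac{18}{625}
P(D|+) = P(+|D)P(D)/P(+) = \frac{5}{16}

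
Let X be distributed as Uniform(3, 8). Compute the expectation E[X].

For X ~ Uniform(3, 8), the expected value is:
E[X] = \frac{11}{2}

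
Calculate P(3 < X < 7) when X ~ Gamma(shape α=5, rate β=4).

P(3 < X < 7) = ∫_{3}^{7} f(x) dx
where f(x) = \frac{128 x^{4} e^{- 4 x}}{3}
= \frac{-89071 + 3711 e^{16}}{3 e^{28}}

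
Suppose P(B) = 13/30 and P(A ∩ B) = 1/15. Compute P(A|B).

P(A|B) = P(A ∩ B) / P(B)
= (1/15) / (13/30)
= 2/13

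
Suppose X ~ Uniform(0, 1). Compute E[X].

For X ~ Uniform(0, 1), the expected value is:
E[X] = \frac{1}{2}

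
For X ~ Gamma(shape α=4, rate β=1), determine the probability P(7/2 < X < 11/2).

P(7/2 < X < 11/2) = ∫_{7/2}^{11/2} f(x) dx
where f(x) = \frac{x^{3} e^{- x}}{6}
= \frac{-2369 + 853 e^{2}}{48 e^{\frac{11}{2}}}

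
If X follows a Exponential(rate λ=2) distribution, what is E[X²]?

Using the identity E[X²] = Var(X) + (E[X])²:
E[X] = \frac{1}{2}
Var(X) = \frac{1}{4}
E[X²] = \frac{1}{4} + (\frac{1}{2})²
= \frac{1}{2}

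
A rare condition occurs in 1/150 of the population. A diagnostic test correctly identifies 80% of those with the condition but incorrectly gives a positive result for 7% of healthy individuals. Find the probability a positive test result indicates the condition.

Let D = the rare event, + = positive/flagged.
P(D) = 1/150
P(+|D) = 80/100 = 4/5
P(+|D') = 7/100
P(+) = P(+|D)P(D) + P(+|D')P(D')
     = \frac{4}{5} × \frac{1}{150} + \frac{7}{100} × \frac{149}{150}
     = \frac{1123}{15000}
P(D|+) = P(+|D)P(D)/P(+) = \frac{80}{1123}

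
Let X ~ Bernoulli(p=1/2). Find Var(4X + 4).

For X ~ Bernoulli(p=1/2):
Var(X) = \frac{1}{4}
Var(4X + 4) = (4)² × Var(X) = 16 × \frac{1}{4} = 4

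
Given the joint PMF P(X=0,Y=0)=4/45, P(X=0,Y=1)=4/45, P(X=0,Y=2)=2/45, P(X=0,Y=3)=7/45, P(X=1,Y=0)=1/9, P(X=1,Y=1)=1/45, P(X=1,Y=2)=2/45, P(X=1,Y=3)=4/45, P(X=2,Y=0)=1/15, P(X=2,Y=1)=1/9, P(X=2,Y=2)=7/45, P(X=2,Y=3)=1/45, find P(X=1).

P(X=1) = P(X=1,Y=0) + P(X=1,Y=1) + P(X=1,Y=2) + P(X=1,Y=3)
= 1/9 + 1/45 + 2/45 + 4/45
= 4/15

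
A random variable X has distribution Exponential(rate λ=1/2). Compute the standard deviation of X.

For X ~ Exponential(rate λ=1/2):
Var(X) = 4
SD(X) = √(Var(X)) = √(4) = 2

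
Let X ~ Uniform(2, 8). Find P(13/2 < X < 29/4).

P(13/2 < X < 29/4) = ∫_{13/2}^{29/4} f(x) dx
where f(x) = \frac{1}{6}
= \frac{1}{8}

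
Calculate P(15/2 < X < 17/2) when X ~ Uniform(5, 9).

P(15/2 < X < 17/2) = ∫_{15/2}^{17/2} f(x) dx
where f(x) = \frac{1}{4}
= \frac{1}{4}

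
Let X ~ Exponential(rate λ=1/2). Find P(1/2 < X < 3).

P(1/2 < X < 3) = ∫_{1/2}^{3} f(x) dx
where f(x) = \frac{e^{- \frac{x}{2}}}{2}
= - \frac{1}{e^{\frac{3}{2}}} + e^{- \frac{1}{4}}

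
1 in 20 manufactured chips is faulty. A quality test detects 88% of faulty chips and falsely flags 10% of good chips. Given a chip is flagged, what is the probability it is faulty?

Let D = the rare event, + = positive/flagged.
P(D) = 1/20
P(+|D) = 88/100 = 22/25
P(+|D') = 10/100 = 1/10
P(+) = P(+|D)P(D) + P(+|D')P(D')
     = \frac{22}{25} × \frac{1}{20} + \frac{1}{10} × \frac{19}{20}
     = \frac{139}{1000}
P(D|+) = P(+|D)P(D)/P(+) = \frac{44}{139}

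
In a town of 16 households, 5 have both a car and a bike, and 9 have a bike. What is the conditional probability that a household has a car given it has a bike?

P(A ∩ B) = 5/16
P(B) = 9/16
P(A|B) = P(A ∩ B) / P(B) = (5/16) / (9/16) = 5/9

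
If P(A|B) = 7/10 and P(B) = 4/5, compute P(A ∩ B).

By definition, P(A|B) = P(A ∩ B) / P(B)
So P(A ∩ B) = P(A|B) × P(B)
= 7/10 × 4/5
= 14/25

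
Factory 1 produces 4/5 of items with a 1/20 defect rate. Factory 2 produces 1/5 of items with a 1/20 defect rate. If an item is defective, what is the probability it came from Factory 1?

Using Bayes' theorem:
P(F1) = 4/5, P(D|F1) = 1/20
P(F2) = 1/5, P(D|F2) = 1/20
P(D) = P(D|F1)P(F1) + P(D|F2)P(F2)
     = \frac{1}{20}
P(F1|D) = P(D|F1)P(F1) / P(D)
= \frac{4}{5}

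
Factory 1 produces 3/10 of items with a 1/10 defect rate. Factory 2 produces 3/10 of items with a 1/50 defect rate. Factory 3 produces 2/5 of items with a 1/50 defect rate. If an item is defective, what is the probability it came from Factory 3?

Using Bayes' theorem:
P(F1) = 3/10, P(D|F1) = 1/10
P(F2) = 3/10, P(D|F2) = 1/50
P(F3) = 2/5, P(D|F3) = 1/50
P(D) = P(D|F1)P(F1) + P(D|F2)P(F2) + P(D|F3)P(F3)
     = \frac{11}{250}
P(F3|D) = P(D|F3)P(F3) / P(D)
= \frac{2}{11}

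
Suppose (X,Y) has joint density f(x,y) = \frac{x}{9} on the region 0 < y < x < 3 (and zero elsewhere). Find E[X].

f_X(x) = ∫_0^x \frac{x}{9} dy = \frac{x^{2}}{9}
E[X] = ∫_0^3 x × (\frac{x^{2}}{9}) dx = \frac{9}{4}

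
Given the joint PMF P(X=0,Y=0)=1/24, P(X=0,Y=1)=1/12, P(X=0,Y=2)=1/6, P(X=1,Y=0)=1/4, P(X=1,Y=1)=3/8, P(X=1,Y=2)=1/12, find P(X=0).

P(X=0) = P(X=0,Y=0) + P(X=0,Y=1) + P(X=0,Y=2)
= 1/24 + 1/12 + 1/6
= 7/24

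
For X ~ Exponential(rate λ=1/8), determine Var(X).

For X ~ Exponential(rate λ=1/8):
Var(X) = 64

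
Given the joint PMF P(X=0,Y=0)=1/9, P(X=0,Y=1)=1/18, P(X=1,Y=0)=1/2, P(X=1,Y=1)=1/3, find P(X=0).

P(X=0) = P(X=0,Y=0) + P(X=0,Y=1)
= 1/9 + 1/18
= 1/6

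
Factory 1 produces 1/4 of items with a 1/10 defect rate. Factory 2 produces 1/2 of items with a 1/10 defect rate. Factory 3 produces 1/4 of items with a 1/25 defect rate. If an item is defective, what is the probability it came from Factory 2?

Using Bayes' theorem:
P(F1) = 1/4, P(D|F1) = 1/10
P(F2) = 1/2, P(D|F2) = 1/10
P(F3) = 1/4, P(D|F3) = 1/25
P(D) = P(D|F1)P(F1) + P(D|F2)P(F2) + P(D|F3)P(F3)
     = \frac{17}{200}
P(F2|D) = P(D|F2)P(F2) / P(D)
= \frac{10}{17}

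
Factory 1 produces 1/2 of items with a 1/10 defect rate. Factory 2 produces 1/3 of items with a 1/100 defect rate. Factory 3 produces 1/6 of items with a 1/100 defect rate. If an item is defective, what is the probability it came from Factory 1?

Using Bayes' theorem:
P(F1) = 1/2, P(D|F1) = 1/10
P(F2) = 1/3, P(D|F2) = 1/100
P(F3) = 1/6, P(D|F3) = 1/100
P(D) = P(D|F1)P(F1) + P(D|F2)P(F2) + P(D|F3)P(F3)
     = \frac{11}{200}
P(F1|D) = P(D|F1)P(F1) / P(D)
= \frac{10}{11}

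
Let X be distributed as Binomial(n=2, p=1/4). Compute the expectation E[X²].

Using the identity E[X²] = Var(X) + (E[X])²:
E[X] = \frac{1}{2}
Var(X) = \frac{3}{8}
E[X²] = \frac{3}{8} + (\frac{1}{2})²
= \frac{5}{8}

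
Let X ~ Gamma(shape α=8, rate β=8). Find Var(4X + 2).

For X ~ Gamma(shape α=8, rate β=8):
Var(X) = \frac{1}{8}
Var(4X + 2) = (4)² × Var(X) = 16 × \frac{1}{8} = 2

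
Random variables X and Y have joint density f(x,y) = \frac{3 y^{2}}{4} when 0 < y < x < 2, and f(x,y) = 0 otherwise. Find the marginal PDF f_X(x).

f_X(x) = ∫_0^x \frac{3 y^{2}}{4} dy = \frac{x^{3}}{4}
for 0 < x < 2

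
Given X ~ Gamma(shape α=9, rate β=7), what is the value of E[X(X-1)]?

E[X(X-1)] = E[X² - X] = E[X²] - E[X]
E[X] = \frac{9}{7}
E[X²] = Var(X) + (E[X])² = \frac{9}{49} + (\frac{9}{7})² = \frac{90}{49}
E[X(X-1)] = \frac{90}{49} - \frac{9}{7} = \frac{27}{49}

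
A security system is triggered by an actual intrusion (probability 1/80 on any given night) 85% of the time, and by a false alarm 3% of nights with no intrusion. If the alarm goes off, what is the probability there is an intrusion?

Let D = the rare event, + = positive/flagged.
P(D) = 1/80
P(+|D) = 85/100 = 17/20
P(+|D') = 3/100
P(+) = P(+|D)P(D) + P(+|D')P(D')
     = \frac{17}{20} × \frac{1}{80} + \frac{3}{100} × \frac{79}{80}
     = \frac{161}{4000}
P(D|+) = P(+|D)P(D)/P(+) = \frac{85}{322}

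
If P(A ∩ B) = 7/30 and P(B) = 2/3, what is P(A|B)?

P(A|B) = P(A ∩ B) / P(B)
= (7/30) / (2/3)
= 7/20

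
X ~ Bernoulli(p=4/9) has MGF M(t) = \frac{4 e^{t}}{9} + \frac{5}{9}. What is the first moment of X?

To find E[X], compute M^(1)(0):
M^(1)(t) = \frac{4 e^{t}}{9}
M^(1)(0) = \frac{4}{9}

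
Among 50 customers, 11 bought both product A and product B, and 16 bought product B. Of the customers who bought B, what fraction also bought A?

P(A ∩ B) = 11/50
P(B) = 16/50 = 8/25
P(A|B) = P(A ∩ B) / P(B) = (11/50) / (8/25) = 11/16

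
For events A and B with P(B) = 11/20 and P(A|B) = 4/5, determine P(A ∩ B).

By definition, P(A|B) = P(A ∩ B) / P(B)
So P(A ∩ B) = P(A|B) × P(B)
= 4/5 × 11/20
= 11/25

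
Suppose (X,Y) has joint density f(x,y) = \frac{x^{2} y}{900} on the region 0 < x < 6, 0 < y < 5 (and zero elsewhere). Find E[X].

f_X(x) = ∫_0^5 \frac{x^{2} y}{900} dy = \frac{x^{2}}{72}
E[X] = ∫_0^6 x × (\frac{x^{2}}{72}) dx = \frac{9}{2}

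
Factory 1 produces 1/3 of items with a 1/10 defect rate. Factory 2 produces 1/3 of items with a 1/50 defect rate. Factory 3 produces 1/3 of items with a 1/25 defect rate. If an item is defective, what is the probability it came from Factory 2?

Using Bayes' theorem:
P(F1) = 1/3, P(D|F1) = 1/10
P(F2) = 1/3, P(D|F2) = 1/50
P(F3) = 1/3, P(D|F3) = 1/25
P(D) = P(D|F1)P(F1) + P(D|F2)P(F2) + P(D|F3)P(F3)
     = \frac{4}{75}
P(F2|D) = P(D|F2)P(F2) / P(D)
= \frac{1}{8}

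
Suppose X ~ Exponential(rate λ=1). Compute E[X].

For X ~ Exponential(rate λ=1), the expected value is:
E[X] = 1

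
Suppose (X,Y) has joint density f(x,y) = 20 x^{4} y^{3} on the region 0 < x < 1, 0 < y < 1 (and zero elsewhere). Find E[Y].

E[Y] = ∫_0^1 ∫_0^1 y × f(x,y) dx dy
= \frac{4}{5}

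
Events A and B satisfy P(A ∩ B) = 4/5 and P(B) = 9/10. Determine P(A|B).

P(A|B) = P(A ∩ B) / P(B)
= (4/5) / (9/10)
= 8/9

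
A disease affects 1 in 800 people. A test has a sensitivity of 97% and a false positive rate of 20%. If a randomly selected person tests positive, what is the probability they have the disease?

Let D = the rare event, + = positive/flagged.
P(D) = 1/800
P(+|D) = 97/100
P(+|D') = 20/100 = 1/5
P(+) = P(+|D)P(D) + P(+|D')P(D')
     = \frac{97}{100} × \frac{1}{800} + \frac{1}{5} × \frac{799}{800}
     = \frac{16077}{80000}
P(D|+) = P(+|D)P(D)/P(+) = \frac{97}{16077}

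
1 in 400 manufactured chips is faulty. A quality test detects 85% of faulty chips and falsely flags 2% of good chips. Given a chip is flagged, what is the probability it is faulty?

Let D = the rare event, + = positive/flagged.
P(D) = 1/400
P(+|D) = 85/100 = 17/20
P(+|D') = 2/100 = 1/50
P(+) = P(+|D)P(D) + P(+|D')P(D')
     = \frac{17}{20} × \frac{1}{400} + \frac{1}{50} × \frac{399}{400}
     = \frac{883}{40000}
P(D|+) = P(+|D)P(D)/P(+) = \frac{85}{883}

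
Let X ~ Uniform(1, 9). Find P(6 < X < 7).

P(6 < X < 7) = ∫_{6}^{7} f(x) dx
where f(x) = \frac{1}{8}
= \frac{1}{8}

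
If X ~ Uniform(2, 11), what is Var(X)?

For X ~ Uniform(2, 11):
Var(X) = \frac{27}{4}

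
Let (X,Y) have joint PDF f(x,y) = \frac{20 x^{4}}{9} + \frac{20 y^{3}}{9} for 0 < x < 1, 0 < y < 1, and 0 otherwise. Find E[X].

E[X] = ∫_0^1 ∫_0^1 x × f(x,y) dy dx
= ∫_0^1 ∫_0^1 x × (\frac{20 x^{4}}{9} + \frac{20 y^{3}}{9}) dy dx
= \frac{35}{54}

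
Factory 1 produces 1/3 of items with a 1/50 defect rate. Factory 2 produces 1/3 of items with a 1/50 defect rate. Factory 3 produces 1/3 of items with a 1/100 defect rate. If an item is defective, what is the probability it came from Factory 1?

Using Bayes' theorem:
P(F1) = 1/3, P(D|F1) = 1/50
P(F2) = 1/3, P(D|F2) = 1/50
P(F3) = 1/3, P(D|F3) = 1/100
P(D) = P(D|F1)P(F1) + P(D|F2)P(F2) + P(D|F3)P(F3)
     = \frac{1}{60}
P(F1|D) = P(D|F1)P(F1) / P(D)
= \frac{2}{5}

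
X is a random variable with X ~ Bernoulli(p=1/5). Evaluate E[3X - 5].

For X ~ Bernoulli(p=1/5):
E[X] = \frac{1}{5}
E[3X - 5] = 3 × E[X] - 5 = - \frac{22}{5}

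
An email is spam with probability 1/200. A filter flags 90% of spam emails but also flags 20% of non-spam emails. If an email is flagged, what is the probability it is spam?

Let D = the rare event, + = positive/flagged.
P(D) = 1/200
P(+|D) = 90/100 = 9/10
P(+|D') = 20/100 = 1/5
P(+) = P(+|D)P(D) + P(+|D')P(D')
     = \frac{9}{10} × \frac{1}{200} + \frac{1}{5} × \frac{199}{200}
     = \frac{407}{2000}
P(D|+) = P(+|D)P(D)/P(+) = \frac{9}{407}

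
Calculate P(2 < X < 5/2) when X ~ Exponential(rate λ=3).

P(2 < X < 5/2) = ∫_{2}^{5/2} f(x) dx
where f(x) = 3 e^{- 3 x}
= - \frac{1}{e^{\frac{15}{2}}} + e^{-6}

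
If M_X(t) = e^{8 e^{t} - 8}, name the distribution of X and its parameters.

The MGF M(t) = e^{8 e^{t} - 8} is the standard form for the Poisson distribution.
Comparing with the known MGF formula identifies: Poisson(λ=8)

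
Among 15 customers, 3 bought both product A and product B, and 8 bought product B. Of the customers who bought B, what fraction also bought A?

P(A ∩ B) = 3/15 = 1/5
P(B) = 8/15
P(A|B) = P(A ∩ B) / P(B) = (1/5) / (8/15) = 3/8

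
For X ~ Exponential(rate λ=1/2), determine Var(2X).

For X ~ Exponential(rate λ=1/2):
Var(X) = 4
Var(2X) = (2)² × Var(X) = 4 × 4 = 16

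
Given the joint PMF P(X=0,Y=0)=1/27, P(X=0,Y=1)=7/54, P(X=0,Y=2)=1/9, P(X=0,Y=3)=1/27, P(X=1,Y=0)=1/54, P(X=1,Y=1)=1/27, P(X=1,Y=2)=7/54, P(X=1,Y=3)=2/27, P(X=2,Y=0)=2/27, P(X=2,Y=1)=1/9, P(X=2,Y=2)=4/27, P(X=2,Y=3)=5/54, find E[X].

First find marginal of X:
P(X=0) = 17/54
P(X=1) = 7/27
P(X=2) = 23/54
E[X] = 0 × 17/54 + 1 × 7/27 + 2 × 23/54 = 10/9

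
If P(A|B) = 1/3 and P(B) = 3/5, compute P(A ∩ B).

By definition, P(A|B) = P(A ∩ B) / P(B)
So P(A ∩ B) = P(A|B) × P(B)
= 1/3 × 3/5
= 1/5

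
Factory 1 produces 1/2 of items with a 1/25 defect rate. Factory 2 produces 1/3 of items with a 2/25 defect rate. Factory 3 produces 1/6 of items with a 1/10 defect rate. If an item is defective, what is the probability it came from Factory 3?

Using Bayes' theorem:
P(F1) = 1/2, P(D|F1) = 1/25
P(F2) = 1/3, P(D|F2) = 2/25
P(F3) = 1/6, P(D|F3) = 1/10
P(D) = P(D|F1)P(F1) + P(D|F2)P(F2) + P(D|F3)P(F3)
     = \frac{19}{300}
P(F3|D) = P(D|F3)P(F3) / P(D)
= \frac{5}{19}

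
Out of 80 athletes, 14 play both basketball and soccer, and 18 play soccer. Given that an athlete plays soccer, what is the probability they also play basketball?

P(A ∩ B) = 14/80 = 7/40
P(B) = 18/80 = 9/40
P(A|B) = P(A ∩ B) / P(B) = (7/40) / (9/40) = 7/9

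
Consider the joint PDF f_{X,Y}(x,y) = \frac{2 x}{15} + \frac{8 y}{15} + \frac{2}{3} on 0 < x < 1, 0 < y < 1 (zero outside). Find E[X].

E[X] = ∫_0^1 ∫_0^1 x × f(x,y) dy dx
= ∫_0^1 ∫_0^1 x × (\frac{2 x}{15} + \frac{8 y}{15} + \frac{2}{3}) dy dx
= \frac{23}{45}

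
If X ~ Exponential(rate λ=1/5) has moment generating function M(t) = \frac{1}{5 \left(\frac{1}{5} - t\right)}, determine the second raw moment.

To find E[X^2], compute M^(2)(0):
M^(1)(t) = \frac{1}{5 \left(\frac{1}{5} - t\right)^{2}}
M^(2)(t) = \frac{2}{5 \left(\frac{1}{5} - t\right)^{3}}
M^(2)(0) = 50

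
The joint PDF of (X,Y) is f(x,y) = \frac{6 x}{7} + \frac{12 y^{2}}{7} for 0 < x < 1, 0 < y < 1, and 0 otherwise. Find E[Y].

E[Y] = ∫_0^1 ∫_0^1 y × f(x,y) dx dy
= \frac{9}{14}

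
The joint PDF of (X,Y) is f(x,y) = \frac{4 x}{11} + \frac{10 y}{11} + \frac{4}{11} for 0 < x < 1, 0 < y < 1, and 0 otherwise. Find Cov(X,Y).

E[XY] = ∫∫ xy × f(x,y) dx dy = \frac{10}{33}
E[X] = \frac{35}{66}
E[Y] = \frac{19}{33}
Cov(X,Y) = E[XY] - E[X]E[Y] = - \frac{5}{2178}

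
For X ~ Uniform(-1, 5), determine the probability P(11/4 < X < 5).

P(11/4 < X < 5) = ∫_{11/4}^{5} f(x) dx
where f(x) = \frac{1}{6}
= \frac{3}{8}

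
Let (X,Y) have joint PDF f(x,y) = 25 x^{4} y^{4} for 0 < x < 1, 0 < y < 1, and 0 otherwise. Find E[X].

E[X] = ∫_0^1 ∫_0^1 x × f(x,y) dy dx
= ∫_0^1 ∫_0^1 x × (25 x^{4} y^{4}) dy dx
= \frac{5}{6}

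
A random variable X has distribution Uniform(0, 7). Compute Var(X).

For X ~ Uniform(0, 7):
Var(X) = \frac{49}{12}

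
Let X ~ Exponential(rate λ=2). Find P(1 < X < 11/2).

P(1 < X < 11/2) = ∫_{1}^{11/2} f(x) dx
where f(x) = 2 e^{- 2 x}
= - \frac{1 - e^{9}}{e^{11}}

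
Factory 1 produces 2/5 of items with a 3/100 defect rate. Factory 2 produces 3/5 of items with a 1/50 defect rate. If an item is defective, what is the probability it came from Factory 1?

Using Bayes' theorem:
P(F1) = 2/5, P(D|F1) = 3/100
P(F2) = 3/5, P(D|F2) = 1/50
P(D) = P(D|F1)P(F1) + P(D|F2)P(F2)
     = \frac{3}{125}
P(F1|D) = P(D|F1)P(F1) / P(D)
= \frac{1}{2}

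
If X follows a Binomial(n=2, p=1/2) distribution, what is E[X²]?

Using the identity E[X²] = Var(X) + (E[X])²:
E[X] = 1
Var(X) = \frac{1}{2}
E[X²] = \frac{1}{2} + (1)²
= \frac{3}{2}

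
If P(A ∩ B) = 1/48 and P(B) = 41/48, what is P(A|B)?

P(A|B) = P(A ∩ B) / P(B)
= (1/48) / (41/48)
= 1/41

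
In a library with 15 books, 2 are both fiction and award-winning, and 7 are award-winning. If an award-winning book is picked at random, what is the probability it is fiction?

P(A ∩ B) = 2/15
P(B) = 7/15
P(A|B) = P(A ∩ B) / P(B) = (2/15) / (7/15) = 2/7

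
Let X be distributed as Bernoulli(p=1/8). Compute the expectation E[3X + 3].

For X ~ Bernoulli(p=1/8):
E[X] = \frac{1}{8}
E[3X + 3] = 3 × E[X] + 3 = \frac{27}{8}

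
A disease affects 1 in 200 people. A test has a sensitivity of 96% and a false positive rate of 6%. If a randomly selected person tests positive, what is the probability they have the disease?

Let D = the rare event, + = positive/flagged.
P(D) = 1/200
P(+|D) = 96/100 = 24/25
P(+|D') = 6/100 = 3/50
P(+) = P(+|D)P(D) + P(+|D')P(D')
     = \frac{24}{25} × \frac{1}{200} + \frac{3}{50} × \frac{199}{200}
     = \frac{129}{2000}
P(D|+) = P(+|D)P(D)/P(+) = \frac{16}{215}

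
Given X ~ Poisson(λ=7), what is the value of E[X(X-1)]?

E[X(X-1)] = E[X² - X] = E[X²] - E[X]
E[X] = 7
E[X²] = Var(X) + (E[X])² = 7 + (7)² = 56
E[X(X-1)] = 56 - 7 = 49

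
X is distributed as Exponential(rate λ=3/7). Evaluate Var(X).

For X ~ Exponential(rate λ=3/7):
Var(X) = \frac{49}{9}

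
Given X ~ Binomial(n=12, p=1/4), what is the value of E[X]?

For X ~ Binomial(n=12, p=1/4), the expected value is:
E[X] = 3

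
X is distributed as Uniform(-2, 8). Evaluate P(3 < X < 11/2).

P(3 < X < 11/2) = ∫_{3}^{11/2} f(x) dx
where f(x) = \frac{1}{10}
= \frac{1}{4}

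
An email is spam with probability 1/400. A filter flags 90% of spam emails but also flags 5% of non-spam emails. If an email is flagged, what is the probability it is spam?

Let D = the rare event, + = positive/flagged.
P(D) = 1/400
P(+|D) = 90/100 = 9/10
P(+|D') = 5/100 = 1/20
P(+) = P(+|D)P(D) + P(+|D')P(D')
     = \frac{9}{10} × \frac{1}{400} + \frac{1}{20} × \frac{399}{400}
     = \frac{417}{8000}
P(D|+) = P(+|D)P(D)/P(+) = \frac{6}{139}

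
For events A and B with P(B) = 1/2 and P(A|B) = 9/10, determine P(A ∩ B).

By definition, P(A|B) = P(A ∩ B) / P(B)
So P(A ∩ B) = P(A|B) × P(B)
= 9/10 × 1/2
= 9/20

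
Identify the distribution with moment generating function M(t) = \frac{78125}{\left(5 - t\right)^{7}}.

The MGF M(t) = \frac{78125}{\left(5 - t\right)^{7}} is the standard form for the Gamma distribution.
Comparing with the known MGF formula identifies: Gamma(shape α=7, rate β=5)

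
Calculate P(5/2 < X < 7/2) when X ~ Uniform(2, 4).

P(5/2 < X < 7/2) = ∫_{5/2}^{7/2} f(x) dx
where f(x) = \frac{1}{2}
= \frac{1}{2}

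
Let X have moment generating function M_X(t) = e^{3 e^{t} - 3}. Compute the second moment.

To find E[X^2], compute M^(2)(0):
M^(1)(t) = 3 e^{t} e^{3 e^{t} - 3}
M^(2)(t) = 9 e^{2 t} e^{3 e^{t} - 3} + 3 e^{t} e^{3 e^{t} - 3}
M^(2)(0) = 12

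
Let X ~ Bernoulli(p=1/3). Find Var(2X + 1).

For X ~ Bernoulli(p=1/3):
Var(X) = \frac{2}{9}
Var(2X + 1) = (2)² × Var(X) = 4 × \frac{2}{9} = \frac{8}{9}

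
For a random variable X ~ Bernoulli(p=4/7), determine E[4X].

For X ~ Bernoulli(p=4/7):
E[X] = \frac{4}{7}
E[4X] = 4 × E[X] + 0 = \frac{16}{7}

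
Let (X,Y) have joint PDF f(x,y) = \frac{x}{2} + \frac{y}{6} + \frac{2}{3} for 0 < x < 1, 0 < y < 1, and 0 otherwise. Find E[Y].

E[Y] = ∫_0^1 ∫_0^1 y × f(x,y) dx dy
= \frac{37}{72}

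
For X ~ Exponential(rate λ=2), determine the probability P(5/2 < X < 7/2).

P(5/2 < X < 7/2) = ∫_{5/2}^{7/2} f(x) dx
where f(x) = 2 e^{- 2 x}
= - \frac{1 - e^{2}}{e^{7}}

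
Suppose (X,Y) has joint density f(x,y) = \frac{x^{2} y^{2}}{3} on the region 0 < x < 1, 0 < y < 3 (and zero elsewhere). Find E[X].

f_X(x) = ∫_0^3 \frac{x^{2} y^{2}}{3} dy = 3 x^{2}
E[X] = ∫_0^1 x × (3 x^{2}) dx = \frac{3}{4}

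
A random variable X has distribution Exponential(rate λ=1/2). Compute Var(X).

For X ~ Exponential(rate λ=1/2):
Var(X) = 4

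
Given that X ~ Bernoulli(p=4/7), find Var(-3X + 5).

For X ~ Bernoulli(p=4/7):
Var(X) = \frac{12}{49}
Var(-3X + 5) = (-3)² × Var(X) = 9 × \frac{12}{49} = \frac{108}{49}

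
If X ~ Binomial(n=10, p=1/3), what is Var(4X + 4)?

For X ~ Binomial(n=10, p=1/3):
Var(X) = \frac{20}{9}
Var(4X + 4) = (4)² × Var(X) = 16 × \frac{20}{9} = \frac{320}{9}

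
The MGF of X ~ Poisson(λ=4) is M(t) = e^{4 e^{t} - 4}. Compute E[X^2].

To find E[X^2], compute M^(2)(0):
M^(1)(t) = 4 e^{t} e^{4 e^{t} - 4}
M^(2)(t) = 16 e^{2 t} e^{4 e^{t} - 4} + 4 e^{t} e^{4 e^{t} - 4}
M^(2)(0) = 20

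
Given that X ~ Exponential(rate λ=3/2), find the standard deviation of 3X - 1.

For X ~ Exponential(rate λ=3/2):
Var(X) = \frac{4}{9}
SD(X) = √(Var(X)) = √(\frac{4}{9}) = \frac{2}{3}
SD(3X - 1) = |3| × SD(X) = 3 × \frac{2}{3} = 2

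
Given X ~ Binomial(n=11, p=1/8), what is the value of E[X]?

For X ~ Binomial(n=11, p=1/8), the expected value is:
E[X] = \frac{11}{8}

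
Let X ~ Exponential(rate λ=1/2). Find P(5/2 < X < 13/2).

P(5/2 < X < 13/2) = ∫_{5/2}^{13/2} f(x) dx
where f(x) = \frac{e^{- \frac{x}{2}}}{2}
= - \frac{1 - e^{2}}{e^{\frac{13}{4}}}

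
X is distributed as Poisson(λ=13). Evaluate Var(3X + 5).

For X ~ Poisson(λ=13):
Var(X) = 13
Var(3X + 5) = (3)² × Var(X) = 9 × 13 = 117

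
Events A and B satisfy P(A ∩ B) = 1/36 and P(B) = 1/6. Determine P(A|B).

P(A|B) = P(A ∩ B) / P(B)
= (1/36) / (1/6)
= 1/6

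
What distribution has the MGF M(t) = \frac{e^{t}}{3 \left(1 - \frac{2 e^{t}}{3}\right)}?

The MGF M(t) = \frac{e^{t}}{3 \left(1 - \frac{2 e^{t}}{3}\right)} is the standard form for the Geometric distribution.
Comparing with the known MGF formula identifies: Geometric(p=1/3), X = trial number of first success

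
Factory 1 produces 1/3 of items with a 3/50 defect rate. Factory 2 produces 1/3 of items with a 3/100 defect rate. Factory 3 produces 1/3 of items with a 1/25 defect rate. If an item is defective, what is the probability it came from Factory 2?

Using Bayes' theorem:
P(F1) = 1/3, P(D|F1) = 3/50
P(F2) = 1/3, P(D|F2) = 3/100
P(F3) = 1/3, P(D|F3) = 1/25
P(D) = P(D|F1)P(F1) + P(D|F2)P(F2) + P(D|F3)P(F3)
     = \frac{13}{300}
P(F2|D) = P(D|F2)P(F2) / P(D)
= \frac{3}{13}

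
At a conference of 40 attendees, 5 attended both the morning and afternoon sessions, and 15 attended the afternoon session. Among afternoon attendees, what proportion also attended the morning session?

P(A ∩ B) = 5/40 = 1/8
P(B) = 15/40 = 3/8
P(A|B) = P(A ∩ B) / P(B) = (1/8) / (3/8) = 1/3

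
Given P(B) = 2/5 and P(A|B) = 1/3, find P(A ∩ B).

By definition, P(A|B) = P(A ∩ B) / P(B)
So P(A ∩ B) = P(A|B) × P(B)
= 1/3 × 2/5
= 2/15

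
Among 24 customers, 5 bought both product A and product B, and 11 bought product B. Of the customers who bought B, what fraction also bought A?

P(A ∩ B) = 5/24
P(B) = 11/24
P(A|B) = P(A ∩ B) / P(B) = (5/24) / (11/24) = 5/11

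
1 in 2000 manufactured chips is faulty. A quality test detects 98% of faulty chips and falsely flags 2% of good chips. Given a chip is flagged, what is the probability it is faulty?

Let D = the rare event, + = positive/flagged.
P(D) = 1/2000
P(+|D) = 98/100 = 49/50
P(+|D') = 2/100 = 1/50
P(+) = P(+|D)P(D) + P(+|D')P(D')
     = \frac{49}{50} × \frac{1}{2000} + \frac{1}{50} × \frac{1999}{2000}
     = \frac{64}{3125}
P(D|+) = P(+|D)P(D)/P(+) = \frac{49}{2048}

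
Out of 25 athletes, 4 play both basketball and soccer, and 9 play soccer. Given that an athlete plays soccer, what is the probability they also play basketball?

P(A ∩ B) = 4/25
P(B) = 9/25
P(A|B) = P(A ∩ B) / P(B) = (4/25) / (9/25) = 4/9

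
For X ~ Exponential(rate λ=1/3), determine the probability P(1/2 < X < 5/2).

P(1/2 < X < 5/2) = ∫_{1/2}^{5/2} f(x) dx
where f(x) = \frac{e^{- \frac{x}{3}}}{3}
= - \frac{1 - e^{\frac{2}{3}}}{e^{\frac{5}{6}}}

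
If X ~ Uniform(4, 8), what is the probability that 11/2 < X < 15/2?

P(11/2 < X < 15/2) = ∫_{11/2}^{15/2} f(x) dx
where f(x) = \frac{1}{4}
= \frac{1}{2}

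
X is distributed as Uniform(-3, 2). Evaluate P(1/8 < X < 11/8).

P(1/8 < X < 11/8) = ∫_{1/8}^{11/8} f(x) dx
where f(x) = \frac{1}{5}
= \frac{1}{4}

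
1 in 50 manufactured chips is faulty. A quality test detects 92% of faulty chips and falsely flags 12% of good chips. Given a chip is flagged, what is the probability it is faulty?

Let D = the rare event, + = positive/flagged.
P(D) = 1/50
P(+|D) = 92/100 = 23/25
P(+|D') = 12/100 = 3/25
P(+) = P(+|D)P(D) + P(+|D')P(D')
     = \frac{23}{25} × \frac{1}{50} + \frac{3}{25} × \frac{49}{50}
     = \frac{17}{125}
P(D|+) = P(+|D)P(D)/P(+) = \frac{23}{170}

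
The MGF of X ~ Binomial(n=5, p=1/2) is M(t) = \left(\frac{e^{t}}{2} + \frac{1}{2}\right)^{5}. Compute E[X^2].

To find E[X^2], compute M^(2)(0):
M^(1)(t) = \frac{5 \left(\frac{e^{t}}{2} + \frac{1}{2}\right)^{4} e^{t}}{2}
M^(2)(t) = \frac{5 \left(\frac{e^{t}}{2} + \frac{1}{2}\right)^{4} e^{t}}{2} + 5 \left(\frac{e^{t}}{2} + \frac{1}{2}\right)^{3} e^{2 t}
M^(2)(0) = \frac{15}{2}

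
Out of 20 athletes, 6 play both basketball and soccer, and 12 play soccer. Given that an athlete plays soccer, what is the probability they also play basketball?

P(A ∩ B) = 6/20 = 3/10
P(B) = 12/20 = 3/5
P(A|B) = P(A ∩ B) / P(B) = (3/10) / (3/5) = 1/2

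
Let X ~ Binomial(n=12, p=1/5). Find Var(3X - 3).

For X ~ Binomial(n=12, p=1/5):
Var(X) = \frac{48}{25}
Var(3X - 3) = (3)² × Var(X) = 9 × \frac{48}{25} = \frac{432}{25}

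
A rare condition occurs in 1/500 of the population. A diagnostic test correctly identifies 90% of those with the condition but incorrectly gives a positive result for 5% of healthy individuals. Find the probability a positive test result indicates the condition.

Let D = the rare event, + = positive/flagged.
P(D) = 1/500
P(+|D) = 90/100 = 9/10
P(+|D') = 5/100 = 1/20
P(+) = P(+|D)P(D) + P(+|D')P(D')
     = \frac{9}{10} × \frac{1}{500} + \frac{1}{20} × \frac{499}{500}
     = \frac{517}{10000}
P(D|+) = P(+|D)P(D)/P(+) = \frac{18}{517}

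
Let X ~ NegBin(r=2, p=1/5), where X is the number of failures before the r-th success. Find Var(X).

For X ~ NegBin(r=2, p=1/5), where X is the number of failures before the r-th success:
Var(X) = 40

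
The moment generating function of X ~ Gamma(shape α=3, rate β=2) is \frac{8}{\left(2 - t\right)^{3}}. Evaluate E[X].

To find E[X], compute M^(1)(0):
M^(1)(t) = \frac{24}{\left(2 - t\right)^{4}}
M^(1)(0) = \frac{3}{2}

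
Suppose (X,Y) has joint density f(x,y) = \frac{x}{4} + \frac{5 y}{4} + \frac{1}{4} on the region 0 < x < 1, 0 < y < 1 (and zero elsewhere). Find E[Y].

E[Y] = ∫_0^1 ∫_0^1 y × f(x,y) dx dy
= \frac{29}{48}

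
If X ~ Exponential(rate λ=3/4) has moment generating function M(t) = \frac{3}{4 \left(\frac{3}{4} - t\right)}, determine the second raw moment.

To find E[X^2], compute M^(2)(0):
M^(1)(t) = \frac{3}{4 \left(\frac{3}{4} - t\right)^{2}}
M^(2)(t) = \frac{3}{2 \left(\frac{3}{4} - t\right)^{3}}
M^(2)(0) = \frac{32}{9}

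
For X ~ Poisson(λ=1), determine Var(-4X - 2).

For X ~ Poisson(λ=1):
Var(X) = 1
Var(-4X - 2) = (-4)² × Var(X) = 16 × 1 = 16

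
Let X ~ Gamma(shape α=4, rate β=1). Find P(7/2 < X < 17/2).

P(7/2 < X < 17/2) = ∫_{7/2}^{17/2} f(x) dx
where f(x) = \frac{x^{3} e^{- x}}{6}
= \frac{-7103 + 853 e^{5}}{48 e^{\frac{17}{2}}}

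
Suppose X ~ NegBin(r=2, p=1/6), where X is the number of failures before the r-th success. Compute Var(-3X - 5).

For X ~ NegBin(r=2, p=1/6), where X is the number of failures before the r-th success:
Var(X) = 60
Var(-3X - 5) = (-3)² × Var(X) = 9 × 60 = 540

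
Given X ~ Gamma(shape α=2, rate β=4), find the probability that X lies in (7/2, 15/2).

P(7/2 < X < 15/2) = ∫_{7/2}^{15/2} f(x) dx
where f(x) = 16 x e^{- 4 x}
= \frac{-31 + 15 e^{16}}{e^{30}}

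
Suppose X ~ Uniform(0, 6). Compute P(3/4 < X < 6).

P(3/4 < X < 6) = ∫_{3/4}^{6} f(x) dx
where f(x) = \frac{1}{6}
= \frac{7}{8}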